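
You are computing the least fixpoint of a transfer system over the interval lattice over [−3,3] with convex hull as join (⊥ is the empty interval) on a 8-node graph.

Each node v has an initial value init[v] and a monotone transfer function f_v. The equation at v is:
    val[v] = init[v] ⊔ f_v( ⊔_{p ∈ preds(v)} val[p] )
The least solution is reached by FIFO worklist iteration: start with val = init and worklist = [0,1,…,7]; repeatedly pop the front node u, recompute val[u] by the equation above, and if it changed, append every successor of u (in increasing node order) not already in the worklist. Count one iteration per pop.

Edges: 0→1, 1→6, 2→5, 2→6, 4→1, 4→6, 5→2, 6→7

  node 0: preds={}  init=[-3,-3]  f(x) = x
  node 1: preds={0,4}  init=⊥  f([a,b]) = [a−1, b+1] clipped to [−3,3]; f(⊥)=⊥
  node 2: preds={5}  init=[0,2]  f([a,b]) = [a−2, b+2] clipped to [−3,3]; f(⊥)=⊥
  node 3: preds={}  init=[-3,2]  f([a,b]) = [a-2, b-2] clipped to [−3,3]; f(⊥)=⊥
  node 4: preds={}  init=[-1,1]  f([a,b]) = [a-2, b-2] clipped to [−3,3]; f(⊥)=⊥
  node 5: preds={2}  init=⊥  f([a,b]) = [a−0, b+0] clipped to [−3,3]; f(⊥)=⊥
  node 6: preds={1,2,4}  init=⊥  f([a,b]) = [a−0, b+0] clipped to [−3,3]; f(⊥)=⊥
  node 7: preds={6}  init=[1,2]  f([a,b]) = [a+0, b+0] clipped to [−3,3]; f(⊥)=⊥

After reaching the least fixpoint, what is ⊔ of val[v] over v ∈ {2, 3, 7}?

Iteration log — 16 steps:
  step 1. node 0  ⊔preds=⊥  new=[-3,-3]  stable
  step 2. node 1  ⊔preds=[-3,1]  new=[-3,2]  old=⊥  +wl: 
  step 3. node 2  ⊔preds=⊥  new=[0,2]  stable
  step 4. node 3  ⊔preds=⊥  new=[-3,2]  stable
  step 5. node 4  ⊔preds=⊥  new=[-1,1]  stable
  step 6. node 5  ⊔preds=[0,2]  new=[0,2]  old=⊥  +wl: 2
  step 7. node 6  ⊔preds=[-3,2]  new=[-3,2]  old=⊥  +wl: 
  step 8. node 7  ⊔preds=[-3,2]  new=[-3,2]  old=[1,2]  +wl: 
  step 9. node 2  ⊔preds=[0,2]  new=[-2,3]  old=[0,2]  +wl: 5,6
  step 10. node 5  ⊔preds=[-2,3]  new=[-2,3]  old=[0,2]  +wl: 2
  step 11. node 6  ⊔preds=[-3,3]  new=[-3,3]  old=[-3,2]  +wl: 7
  step 12. node 2  ⊔preds=[-2,3]  new=[-3,3]  old=[-2,3]  +wl: 5,6
  step 13. node 7  ⊔preds=[-3,3]  new=[-3,3]  old=[-3,2]  +wl: 
  step 14. node 5  ⊔preds=[-3,3]  new=[-3,3]  old=[-2,3]  +wl: 2
  step 15. node 6  ⊔preds=[-3,3]  new=[-3,3]  stable
  step 16. node 2  ⊔preds=[-3,3]  new=[-3,3]  stable

Least fixpoint reached:
  node 0: [-3,-3]
  node 1: [-3,2]
  node 2: [-3,3]
  node 3: [-3,2]
  node 4: [-1,1]
  node 5: [-3,3]
  node 6: [-3,3]
  node 7: [-3,3]

[-3,3]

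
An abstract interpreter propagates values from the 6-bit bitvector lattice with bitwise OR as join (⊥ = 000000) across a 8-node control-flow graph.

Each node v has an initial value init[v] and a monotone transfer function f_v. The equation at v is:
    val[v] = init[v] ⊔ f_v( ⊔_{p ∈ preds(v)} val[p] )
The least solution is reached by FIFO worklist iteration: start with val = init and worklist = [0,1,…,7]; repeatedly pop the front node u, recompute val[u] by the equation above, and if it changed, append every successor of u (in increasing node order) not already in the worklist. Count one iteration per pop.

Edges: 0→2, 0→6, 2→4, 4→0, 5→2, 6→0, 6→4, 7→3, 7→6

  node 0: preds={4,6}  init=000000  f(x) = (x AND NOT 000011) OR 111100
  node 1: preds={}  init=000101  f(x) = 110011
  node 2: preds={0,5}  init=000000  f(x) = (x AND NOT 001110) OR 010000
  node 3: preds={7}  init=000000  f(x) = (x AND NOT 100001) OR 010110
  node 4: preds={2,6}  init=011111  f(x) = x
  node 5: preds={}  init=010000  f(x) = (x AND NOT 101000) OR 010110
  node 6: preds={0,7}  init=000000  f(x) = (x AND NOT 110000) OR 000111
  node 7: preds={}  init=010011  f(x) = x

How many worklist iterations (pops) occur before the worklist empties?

11

Iteration log — 11 steps:
  step 1. node 0  ⊔preds=011111  new=111100  old=000000  +wl: 
  step 2. node 1  ⊔preds=000000  new=110111  old=000101  +wl: 
  step 3. node 2  ⊔preds=111100  new=110000  old=000000  +wl: 
  step 4. node 3  ⊔preds=010011  new=010110  old=000000  +wl: 
  step 5. node 4  ⊔preds=110000  new=111111  old=011111  +wl: 0
  step 6. node 5  ⊔preds=000000  new=010110  old=010000  +wl: 2
  step 7. node 6  ⊔preds=111111  new=001111  old=000000  +wl: 4
  step 8. node 7  ⊔preds=000000  new=010011  stable
  step 9. node 0  ⊔preds=111111  new=111100  stable
  step 10. node 2  ⊔preds=111110  new=110000  stable
  step 11. node 4  ⊔preds=111111  new=111111  stable

Least fixpoint reached:
  node 0: 111100
  node 1: 110111
  node 2: 110000
  node 3: 010110
  node 4: 111111
  node 5: 010110
  node 6: 001111
  node 7: 010011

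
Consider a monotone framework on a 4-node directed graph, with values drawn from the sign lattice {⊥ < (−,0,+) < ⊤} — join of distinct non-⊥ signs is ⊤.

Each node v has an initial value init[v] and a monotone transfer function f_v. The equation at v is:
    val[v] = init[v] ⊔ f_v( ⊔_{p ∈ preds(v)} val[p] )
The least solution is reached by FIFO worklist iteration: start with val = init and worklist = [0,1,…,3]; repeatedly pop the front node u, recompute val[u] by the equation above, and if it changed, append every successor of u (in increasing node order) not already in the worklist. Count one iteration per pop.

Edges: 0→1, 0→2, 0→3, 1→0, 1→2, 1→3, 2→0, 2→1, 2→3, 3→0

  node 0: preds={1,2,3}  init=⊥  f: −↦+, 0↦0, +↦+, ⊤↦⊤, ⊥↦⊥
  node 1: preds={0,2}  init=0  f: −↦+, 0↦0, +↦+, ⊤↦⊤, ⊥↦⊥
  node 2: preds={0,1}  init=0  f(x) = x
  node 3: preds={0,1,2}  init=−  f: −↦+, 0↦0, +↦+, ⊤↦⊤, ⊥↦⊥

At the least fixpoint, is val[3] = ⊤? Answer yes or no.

yes

Iteration log — 6 steps:
  step 1. node 0  ⊔preds=⊤  new=⊤  old=⊥  +wl: 
  step 2. node 1  ⊔preds=⊤  new=⊤  old=0  +wl: 0
  step 3. node 2  ⊔preds=⊤  new=⊤  old=0  +wl: 1
  step 4. node 3  ⊔preds=⊤  new=⊤  old=−  +wl: 
  step 5. node 0  ⊔preds=⊤  new=⊤  stable
  step 6. node 1  ⊔preds=⊤  new=⊤  stable

Least fixpoint reached:
  node 0: ⊤
  node 1: ⊤
  node 2: ⊤
  node 3: ⊤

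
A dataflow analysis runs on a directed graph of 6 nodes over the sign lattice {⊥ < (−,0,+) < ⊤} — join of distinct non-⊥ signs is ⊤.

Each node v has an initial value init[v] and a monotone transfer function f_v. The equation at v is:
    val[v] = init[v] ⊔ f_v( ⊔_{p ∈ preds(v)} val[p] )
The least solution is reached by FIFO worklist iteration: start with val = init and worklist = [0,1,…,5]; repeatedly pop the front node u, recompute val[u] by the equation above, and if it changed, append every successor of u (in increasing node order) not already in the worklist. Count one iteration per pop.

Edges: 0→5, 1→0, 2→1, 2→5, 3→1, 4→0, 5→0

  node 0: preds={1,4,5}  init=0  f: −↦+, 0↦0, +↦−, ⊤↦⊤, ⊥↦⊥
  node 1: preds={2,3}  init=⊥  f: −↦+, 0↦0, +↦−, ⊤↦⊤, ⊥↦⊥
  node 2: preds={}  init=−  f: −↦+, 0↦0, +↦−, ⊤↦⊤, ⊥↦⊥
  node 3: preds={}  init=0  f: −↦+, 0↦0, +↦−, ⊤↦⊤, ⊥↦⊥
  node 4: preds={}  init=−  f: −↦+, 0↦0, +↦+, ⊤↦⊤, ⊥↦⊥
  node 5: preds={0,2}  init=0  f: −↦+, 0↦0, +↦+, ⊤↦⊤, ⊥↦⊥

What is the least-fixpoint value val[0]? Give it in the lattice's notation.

⊤

Trace (7 dequeues):
  [1] u=0 | in ⊤ | out ⊤ | prev 0 | push {}
  [2] u=1 | in ⊤ | out ⊤ | prev ⊥ | push {0}
  [3] u=2 | in ⊥ | out − | ==
  [4] u=3 | in ⊥ | out 0 | ==
  [5] u=4 | in ⊥ | out − | ==
  [6] u=5 | in ⊤ | out ⊤ | prev 0 | push {}
  [7] u=0 | in ⊤ | out ⊤ | ==

Converged values:
  [0] ⊤
  [1] ⊤
  [2] −
  [3] 0
  [4] −
  [5] ⊤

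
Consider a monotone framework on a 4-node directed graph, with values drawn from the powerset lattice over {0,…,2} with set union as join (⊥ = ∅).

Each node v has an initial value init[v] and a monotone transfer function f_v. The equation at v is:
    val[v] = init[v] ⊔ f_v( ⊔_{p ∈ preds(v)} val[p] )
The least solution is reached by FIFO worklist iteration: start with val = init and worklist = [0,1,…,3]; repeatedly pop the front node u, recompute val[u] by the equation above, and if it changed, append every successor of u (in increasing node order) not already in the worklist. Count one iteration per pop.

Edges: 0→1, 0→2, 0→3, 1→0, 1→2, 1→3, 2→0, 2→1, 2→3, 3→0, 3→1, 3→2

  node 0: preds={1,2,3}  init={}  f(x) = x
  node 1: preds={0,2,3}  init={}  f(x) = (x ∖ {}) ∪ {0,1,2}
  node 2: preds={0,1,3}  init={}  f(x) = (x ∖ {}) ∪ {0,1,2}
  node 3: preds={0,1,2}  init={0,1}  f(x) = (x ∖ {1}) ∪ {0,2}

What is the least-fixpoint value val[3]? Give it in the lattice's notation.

Worklist (8 pops):
  #1 pop 0: in={0,1} → {0,1} (was {}); enqueue []
  #2 pop 1: in={0,1} → {0,1,2} (was {}); enqueue [0]
  #3 pop 2: in={0,1,2} → {0,1,2} (was {}); enqueue [1]
  #4 pop 3: in={0,1,2} → {0,1,2} (was {0,1}); enqueue [2]
  #5 pop 0: in={0,1,2} → {0,1,2} (was {0,1}); enqueue [3]
  #6 pop 1: in={0,1,2} → {0,1,2} (no change)
  #7 pop 2: in={0,1,2} → {0,1,2} (no change)
  #8 pop 3: in={0,1,2} → {0,1,2} (no change)

Fixpoint:
  val[0] = {0,1,2}
  val[1] = {0,1,2}
  val[2] = {0,1,2}
  val[3] = {0,1,2}

{0,1,2}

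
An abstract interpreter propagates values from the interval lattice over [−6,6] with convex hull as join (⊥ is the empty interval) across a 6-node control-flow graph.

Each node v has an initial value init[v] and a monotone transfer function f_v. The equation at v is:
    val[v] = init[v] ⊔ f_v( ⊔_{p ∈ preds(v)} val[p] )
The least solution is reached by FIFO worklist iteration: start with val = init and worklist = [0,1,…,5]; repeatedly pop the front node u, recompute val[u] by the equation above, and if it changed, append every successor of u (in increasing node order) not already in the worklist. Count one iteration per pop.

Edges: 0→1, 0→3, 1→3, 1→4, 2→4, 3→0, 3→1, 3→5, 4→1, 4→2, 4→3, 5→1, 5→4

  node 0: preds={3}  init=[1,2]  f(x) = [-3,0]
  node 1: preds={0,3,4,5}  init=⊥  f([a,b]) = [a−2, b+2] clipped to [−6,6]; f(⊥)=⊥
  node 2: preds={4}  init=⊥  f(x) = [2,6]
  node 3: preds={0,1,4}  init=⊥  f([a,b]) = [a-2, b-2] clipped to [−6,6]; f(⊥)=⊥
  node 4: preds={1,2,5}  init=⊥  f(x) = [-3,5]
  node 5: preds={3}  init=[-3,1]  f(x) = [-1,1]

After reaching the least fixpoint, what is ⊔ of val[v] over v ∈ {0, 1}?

Worklist (14 pops):
  #1 pop 0: in=⊥ → [-3,2] (was [1,2]); enqueue []
  #2 pop 1: in=[-3,2] → [-5,4] (was ⊥); enqueue []
  #3 pop 2: in=⊥ → [2,6] (was ⊥); enqueue []
  #4 pop 3: in=[-5,4] → [-6,2] (was ⊥); enqueue [0,1]
  #5 pop 4: in=[-5,6] → [-3,5] (was ⊥); enqueue [2,3]
  #6 pop 5: in=[-6,2] → [-3,1] (no change)
  #7 pop 0: in=[-6,2] → [-3,2] (no change)
  #8 pop 1: in=[-6,5] → [-6,6] (was [-5,4]); enqueue [4]
  #9 pop 2: in=[-3,5] → [2,6] (no change)
  #10 pop 3: in=[-6,6] → [-6,4] (was [-6,2]); enqueue [0,1,5]
  #11 pop 4: in=[-6,6] → [-3,5] (no change)
  #12 pop 0: in=[-6,4] → [-3,2] (no change)
  #13 pop 1: in=[-6,5] → [-6,6] (no change)
  #14 pop 5: in=[-6,4] → [-3,1] (no change)

Fixpoint:
  val[0] = [-3,2]
  val[1] = [-6,6]
  val[2] = [2,6]
  val[3] = [-6,4]
  val[4] = [-3,5]
  val[5] = [-3,1]

[-6,6]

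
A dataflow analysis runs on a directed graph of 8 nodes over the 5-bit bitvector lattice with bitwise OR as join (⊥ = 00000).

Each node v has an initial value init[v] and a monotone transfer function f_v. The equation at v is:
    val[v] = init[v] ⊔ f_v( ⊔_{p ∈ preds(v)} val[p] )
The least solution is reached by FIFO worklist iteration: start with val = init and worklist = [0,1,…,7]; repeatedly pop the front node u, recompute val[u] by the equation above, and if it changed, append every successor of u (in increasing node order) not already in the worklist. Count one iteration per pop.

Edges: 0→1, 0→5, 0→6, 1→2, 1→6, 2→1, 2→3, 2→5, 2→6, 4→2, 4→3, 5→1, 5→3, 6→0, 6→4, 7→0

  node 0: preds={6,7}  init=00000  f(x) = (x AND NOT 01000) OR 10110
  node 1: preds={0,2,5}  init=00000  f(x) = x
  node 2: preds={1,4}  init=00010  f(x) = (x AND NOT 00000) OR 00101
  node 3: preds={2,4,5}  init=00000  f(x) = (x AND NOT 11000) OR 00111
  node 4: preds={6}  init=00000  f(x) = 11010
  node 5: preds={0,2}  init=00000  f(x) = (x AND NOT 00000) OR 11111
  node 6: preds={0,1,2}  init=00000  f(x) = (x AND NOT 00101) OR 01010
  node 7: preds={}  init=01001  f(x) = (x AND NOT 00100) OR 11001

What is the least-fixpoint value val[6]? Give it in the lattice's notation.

Iteration log — 16 steps:
  step 1. node 0  ⊔preds=01001  new=10111  old=00000  +wl: 
  step 2. node 1  ⊔preds=10111  new=10111  old=00000  +wl: 
  step 3. node 2  ⊔preds=10111  new=10111  old=00010  +wl: 1
  step 4. node 3  ⊔preds=10111  new=00111  old=00000  +wl: 
  step 5. node 4  ⊔preds=00000  new=11010  old=00000  +wl: 2,3
  step 6. node 5  ⊔preds=10111  new=11111  old=00000  +wl: 
  step 7. node 6  ⊔preds=10111  new=11010  old=00000  +wl: 0,4
  step 8. node 7  ⊔preds=00000  new=11001  old=01001  +wl: 
  step 9. node 1  ⊔preds=11111  new=11111  old=10111  +wl: 6
  step 10. node 2  ⊔preds=11111  new=11111  old=10111  +wl: 1,5
  step 11. node 3  ⊔preds=11111  new=00111  stable
  step 12. node 0  ⊔preds=11011  new=10111  stable
  step 13. node 4  ⊔preds=11010  new=11010  stable
  step 14. node 6  ⊔preds=11111  new=11010  stable
  step 15. node 1  ⊔preds=11111  new=11111  stable
  step 16. node 5  ⊔preds=11111  new=11111  stable

Least fixpoint reached:
  node 0: 10111
  node 1: 11111
  node 2: 11111
  node 3: 00111
  node 4: 11010
  node 5: 11111
  node 6: 11010
  node 7: 11001

11010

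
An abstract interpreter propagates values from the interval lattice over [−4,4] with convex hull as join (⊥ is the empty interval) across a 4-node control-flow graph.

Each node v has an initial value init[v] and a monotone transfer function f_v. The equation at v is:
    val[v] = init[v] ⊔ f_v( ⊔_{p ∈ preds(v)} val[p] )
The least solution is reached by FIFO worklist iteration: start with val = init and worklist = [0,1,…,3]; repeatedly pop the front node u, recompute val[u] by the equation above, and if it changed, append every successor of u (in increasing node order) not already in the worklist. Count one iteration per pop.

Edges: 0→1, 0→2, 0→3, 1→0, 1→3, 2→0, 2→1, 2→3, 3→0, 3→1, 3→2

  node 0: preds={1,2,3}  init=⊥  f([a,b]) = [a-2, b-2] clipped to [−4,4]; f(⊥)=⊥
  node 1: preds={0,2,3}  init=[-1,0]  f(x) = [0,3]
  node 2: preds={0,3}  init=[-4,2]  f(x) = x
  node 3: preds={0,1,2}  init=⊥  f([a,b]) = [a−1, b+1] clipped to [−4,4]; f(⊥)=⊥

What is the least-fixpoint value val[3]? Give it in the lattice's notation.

Worklist (10 pops):
  #1 pop 0: in=[-4,2] → [-4,0] (was ⊥); enqueue []
  #2 pop 1: in=[-4,2] → [-1,3] (was [-1,0]); enqueue [0]
  #3 pop 2: in=[-4,0] → [-4,2] (no change)
  #4 pop 3: in=[-4,3] → [-4,4] (was ⊥); enqueue [1,2]
  #5 pop 0: in=[-4,4] → [-4,2] (was [-4,0]); enqueue [3]
  #6 pop 1: in=[-4,4] → [-1,3] (no change)
  #7 pop 2: in=[-4,4] → [-4,4] (was [-4,2]); enqueue [0,1]
  #8 pop 3: in=[-4,4] → [-4,4] (no change)
  #9 pop 0: in=[-4,4] → [-4,2] (no change)
  #10 pop 1: in=[-4,4] → [-1,3] (no change)

Fixpoint:
  val[0] = [-4,2]
  val[1] = [-1,3]
  val[2] = [-4,4]
  val[3] = [-4,4]

[-4,4]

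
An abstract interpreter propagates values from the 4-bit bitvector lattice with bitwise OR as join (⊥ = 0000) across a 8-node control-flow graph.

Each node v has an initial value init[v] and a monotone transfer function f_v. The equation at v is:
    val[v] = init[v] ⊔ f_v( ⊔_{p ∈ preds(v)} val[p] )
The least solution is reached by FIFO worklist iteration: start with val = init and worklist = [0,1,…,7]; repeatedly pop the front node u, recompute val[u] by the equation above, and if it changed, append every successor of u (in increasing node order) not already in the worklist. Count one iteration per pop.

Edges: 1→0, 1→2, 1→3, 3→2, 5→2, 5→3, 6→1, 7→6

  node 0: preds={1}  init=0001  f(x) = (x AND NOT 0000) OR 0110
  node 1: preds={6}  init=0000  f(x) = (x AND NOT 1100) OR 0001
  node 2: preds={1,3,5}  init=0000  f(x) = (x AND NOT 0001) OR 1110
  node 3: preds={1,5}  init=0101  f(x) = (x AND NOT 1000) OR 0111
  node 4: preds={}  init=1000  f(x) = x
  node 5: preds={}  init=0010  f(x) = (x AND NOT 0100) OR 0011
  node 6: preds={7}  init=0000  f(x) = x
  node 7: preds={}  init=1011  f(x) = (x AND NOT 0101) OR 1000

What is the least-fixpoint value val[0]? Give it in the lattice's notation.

0111

Trace (15 dequeues):
  [1] u=0 | in 0000 | out 0111 | prev 0001 | push {}
  [2] u=1 | in 0000 | out 0001 | prev 0000 | push {0}
  [3] u=2 | in 0111 | out 1110 | prev 0000 | push {}
  [4] u=3 | in 0011 | out 0111 | prev 0101 | push {2}
  [5] u=4 | in 0000 | out 1000 | ==
  [6] u=5 | in 0000 | out 0011 | prev 0010 | push {3}
  [7] u=6 | in 1011 | out 1011 | prev 0000 | push {1}
  [8] u=7 | in 0000 | out 1011 | ==
  [9] u=0 | in 0001 | out 0111 | ==
  [10] u=2 | in 0111 | out 1110 | ==
  [11] u=3 | in 0011 | out 0111 | ==
  [12] u=1 | in 1011 | out 0011 | prev 0001 | push {0,2,3}
  [13] u=0 | in 0011 | out 0111 | ==
  [14] u=2 | in 0111 | out 1110 | ==
  [15] u=3 | in 0011 | out 0111 | ==

Converged values:
  [0] 0111
  [1] 0011
  [2] 1110
  [3] 0111
  [4] 1000
  [5] 0011
  [6] 1011
  [7] 1011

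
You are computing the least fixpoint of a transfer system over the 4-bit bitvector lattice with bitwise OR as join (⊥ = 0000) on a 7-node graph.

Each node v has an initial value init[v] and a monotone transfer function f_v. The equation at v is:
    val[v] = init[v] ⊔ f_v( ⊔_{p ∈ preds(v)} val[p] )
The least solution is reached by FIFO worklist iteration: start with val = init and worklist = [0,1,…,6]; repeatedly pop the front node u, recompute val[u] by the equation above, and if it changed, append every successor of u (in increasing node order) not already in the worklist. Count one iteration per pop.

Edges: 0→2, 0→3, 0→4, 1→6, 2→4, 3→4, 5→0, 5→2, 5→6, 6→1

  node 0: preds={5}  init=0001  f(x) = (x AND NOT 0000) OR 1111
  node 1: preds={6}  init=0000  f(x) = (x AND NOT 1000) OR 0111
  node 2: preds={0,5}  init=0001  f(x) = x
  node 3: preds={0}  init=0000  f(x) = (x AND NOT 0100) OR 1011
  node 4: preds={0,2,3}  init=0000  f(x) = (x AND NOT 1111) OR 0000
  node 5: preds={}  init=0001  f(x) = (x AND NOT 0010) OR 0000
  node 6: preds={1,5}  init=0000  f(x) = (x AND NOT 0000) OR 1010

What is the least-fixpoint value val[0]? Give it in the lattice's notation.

1111

Worklist (8 pops):
  #1 pop 0: in=0001 → 1111 (was 0001); enqueue []
  #2 pop 1: in=0000 → 0111 (was 0000); enqueue []
  #3 pop 2: in=1111 → 1111 (was 0001); enqueue []
  #4 pop 3: in=1111 → 1011 (was 0000); enqueue []
  #5 pop 4: in=1111 → 0000 (no change)
  #6 pop 5: in=0000 → 0001 (no change)
  #7 pop 6: in=0111 → 1111 (was 0000); enqueue [1]
  #8 pop 1: in=1111 → 0111 (no change)

Fixpoint:
  val[0] = 1111
  val[1] = 0111
  val[2] = 1111
  val[3] = 1011
  val[4] = 0000
  val[5] = 0001
  val[6] = 1111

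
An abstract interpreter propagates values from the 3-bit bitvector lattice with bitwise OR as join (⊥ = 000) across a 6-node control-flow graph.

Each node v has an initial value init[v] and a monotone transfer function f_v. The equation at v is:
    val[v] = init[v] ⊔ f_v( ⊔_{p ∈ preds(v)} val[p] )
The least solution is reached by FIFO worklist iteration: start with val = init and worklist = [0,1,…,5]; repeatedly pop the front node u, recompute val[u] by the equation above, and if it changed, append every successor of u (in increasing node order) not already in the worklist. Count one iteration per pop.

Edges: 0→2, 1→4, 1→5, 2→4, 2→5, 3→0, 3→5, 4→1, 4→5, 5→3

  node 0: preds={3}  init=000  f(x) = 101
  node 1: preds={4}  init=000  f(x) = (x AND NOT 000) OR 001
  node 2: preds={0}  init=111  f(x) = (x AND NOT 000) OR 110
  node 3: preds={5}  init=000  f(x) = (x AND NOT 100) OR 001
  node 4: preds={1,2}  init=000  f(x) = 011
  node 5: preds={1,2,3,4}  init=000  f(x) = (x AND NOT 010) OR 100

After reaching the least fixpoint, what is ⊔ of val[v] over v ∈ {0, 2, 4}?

111

Iteration log — 11 steps:
  step 1. node 0  ⊔preds=000  new=101  old=000  +wl: 
  step 2. node 1  ⊔preds=000  new=001  old=000  +wl: 
  step 3. node 2  ⊔preds=101  new=111  stable
  step 4. node 3  ⊔preds=000  new=001  old=000  +wl: 0
  step 5. node 4  ⊔preds=111  new=011  old=000  +wl: 1
  step 6. node 5  ⊔preds=111  new=101  old=000  +wl: 3
  step 7. node 0  ⊔preds=001  new=101  stable
  step 8. node 1  ⊔preds=011  new=011  old=001  +wl: 4,5
  step 9. node 3  ⊔preds=101  new=001  stable
  step 10. node 4  ⊔preds=111  new=011  stable
  step 11. node 5  ⊔preds=111  new=101  stable

Least fixpoint reached:
  node 0: 101
  node 1: 011
  node 2: 111
  node 3: 001
  node 4: 011
  node 5: 101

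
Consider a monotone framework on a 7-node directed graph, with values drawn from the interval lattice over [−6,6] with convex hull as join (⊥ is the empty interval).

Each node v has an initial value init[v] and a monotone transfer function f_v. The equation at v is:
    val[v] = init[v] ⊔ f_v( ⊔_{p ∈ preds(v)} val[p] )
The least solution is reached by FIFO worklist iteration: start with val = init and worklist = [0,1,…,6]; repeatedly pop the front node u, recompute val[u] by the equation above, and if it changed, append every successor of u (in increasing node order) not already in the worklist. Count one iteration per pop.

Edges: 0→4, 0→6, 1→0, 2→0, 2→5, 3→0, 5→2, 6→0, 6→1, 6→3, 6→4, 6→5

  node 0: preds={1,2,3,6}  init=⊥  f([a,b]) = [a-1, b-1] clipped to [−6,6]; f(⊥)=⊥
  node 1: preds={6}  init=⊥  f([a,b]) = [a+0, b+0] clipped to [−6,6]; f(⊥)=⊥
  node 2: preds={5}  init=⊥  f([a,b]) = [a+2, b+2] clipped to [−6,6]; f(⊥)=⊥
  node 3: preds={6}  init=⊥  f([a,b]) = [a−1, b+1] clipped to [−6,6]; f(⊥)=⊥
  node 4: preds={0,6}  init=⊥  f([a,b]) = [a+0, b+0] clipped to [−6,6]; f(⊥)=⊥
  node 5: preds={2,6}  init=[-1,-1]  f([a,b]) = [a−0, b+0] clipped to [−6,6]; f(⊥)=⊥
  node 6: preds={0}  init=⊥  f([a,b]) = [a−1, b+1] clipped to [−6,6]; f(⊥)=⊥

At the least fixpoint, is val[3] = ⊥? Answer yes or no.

Trace (45 dequeues):
  [1] u=0 | in ⊥ | out ⊥ | ==
  [2] u=1 | in ⊥ | out ⊥ | ==
  [3] u=2 | in [-1,-1] | out [1,1] | prev ⊥ | push {0}
  [4] u=3 | in ⊥ | out ⊥ | ==
  [5] u=4 | in ⊥ | out ⊥ | ==
  [6] u=5 | in [1,1] | out [-1,1] | prev [-1,-1] | push {2}
  [7] u=6 | in ⊥ | out ⊥ | ==
  [8] u=0 | in [1,1] | out [0,0] | prev ⊥ | push {4,6}
  [9] u=2 | in [-1,1] | out [1,3] | prev [1,1] | push {0,5}
  [10] u=4 | in [0,0] | out [0,0] | prev ⊥ | push {}
  [11] u=6 | in [0,0] | out [-1,1] | prev ⊥ | push {1,3,4}
  [12] u=0 | in [-1,3] | out [-2,2] | prev [0,0] | push {6}
  [13] u=5 | in [-1,3] | out [-1,3] | prev [-1,1] | push {2}
  [14] u=1 | in [-1,1] | out [-1,1] | prev ⊥ | push {0}
  [15] u=3 | in [-1,1] | out [-2,2] | prev ⊥ | push {}
  [16] u=4 | in [-2,2] | out [-2,2] | prev [0,0] | push {}
  [17] u=6 | in [-2,2] | out [-3,3] | prev [-1,1] | push {1,3,4,5}
  [18] u=2 | in [-1,3] | out [1,5] | prev [1,3] | push {}
  [19] u=0 | in [-3,5] | out [-4,4] | prev [-2,2] | push {6}
  [20] u=1 | in [-3,3] | out [-3,3] | prev [-1,1] | push {0}
  [21] u=3 | in [-3,3] | out [-4,4] | prev [-2,2] | push {}
  [22] u=4 | in [-4,4] | out [-4,4] | prev [-2,2] | push {}
  [23] u=5 | in [-3,5] | out [-3,5] | prev [-1,3] | push {2}
  [24] u=6 | in [-4,4] | out [-5,5] | prev [-3,3] | push {1,3,4,5}
  [25] u=0 | in [-5,5] | out [-6,4] | prev [-4,4] | push {6}
  [26] u=2 | in [-3,5] | out [-1,6] | prev [1,5] | push {0}
  [27] u=1 | in [-5,5] | out [-5,5] | prev [-3,3] | push {}
  [28] u=3 | in [-5,5] | out [-6,6] | prev [-4,4] | push {}
  [29] u=4 | in [-6,5] | out [-6,5] | prev [-4,4] | push {}
  [30] u=5 | in [-5,6] | out [-5,6] | prev [-3,5] | push {2}
  [31] u=6 | in [-6,4] | out [-6,5] | prev [-5,5] | push {1,3,4,5}
  [32] u=0 | in [-6,6] | out [-6,5] | prev [-6,4] | push {6}
  [33] u=2 | in [-5,6] | out [-3,6] | prev [-1,6] | push {0}
  [34] u=1 | in [-6,5] | out [-6,5] | prev [-5,5] | push {}
  [35] u=3 | in [-6,5] | out [-6,6] | ==
  [36] u=4 | in [-6,5] | out [-6,5] | ==
  [37] u=5 | in [-6,6] | out [-6,6] | prev [-5,6] | push {2}
  [38] u=6 | in [-6,5] | out [-6,6] | prev [-6,5] | push {1,3,4,5}
  [39] u=0 | in [-6,6] | out [-6,5] | ==
  [40] u=2 | in [-6,6] | out [-4,6] | prev [-3,6] | push {0}
  [41] u=1 | in [-6,6] | out [-6,6] | prev [-6,5] | push {}
  [42] u=3 | in [-6,6] | out [-6,6] | ==
  [43] u=4 | in [-6,6] | out [-6,6] | prev [-6,5] | push {}
  [44] u=5 | in [-6,6] | out [-6,6] | ==
  [45] u=0 | in [-6,6] | out [-6,5] | ==

Converged values:
  [0] [-6,5]
  [1] [-6,6]
  [2] [-4,6]
  [3] [-6,6]
  [4] [-6,6]
  [5] [-6,6]
  [6] [-6,6]

no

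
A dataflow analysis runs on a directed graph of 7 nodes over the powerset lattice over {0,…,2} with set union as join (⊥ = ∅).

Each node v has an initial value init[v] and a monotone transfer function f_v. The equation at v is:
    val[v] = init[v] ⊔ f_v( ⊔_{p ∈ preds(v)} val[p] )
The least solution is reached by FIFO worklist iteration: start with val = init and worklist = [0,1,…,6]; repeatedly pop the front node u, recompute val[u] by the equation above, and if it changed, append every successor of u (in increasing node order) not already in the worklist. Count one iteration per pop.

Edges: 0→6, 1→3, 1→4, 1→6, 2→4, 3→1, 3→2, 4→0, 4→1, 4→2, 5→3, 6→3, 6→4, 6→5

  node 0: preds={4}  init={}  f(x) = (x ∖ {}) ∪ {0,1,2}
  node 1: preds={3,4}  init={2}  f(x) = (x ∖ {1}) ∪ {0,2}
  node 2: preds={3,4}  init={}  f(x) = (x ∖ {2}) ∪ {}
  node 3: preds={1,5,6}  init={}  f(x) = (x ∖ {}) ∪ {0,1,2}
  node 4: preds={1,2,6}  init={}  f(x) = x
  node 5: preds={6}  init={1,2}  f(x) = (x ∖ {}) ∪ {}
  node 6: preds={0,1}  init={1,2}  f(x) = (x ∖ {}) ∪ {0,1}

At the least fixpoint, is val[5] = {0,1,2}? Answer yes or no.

yes

Worklist (14 pops):
  #1 pop 0: in={} → {0,1,2} (was {}); enqueue []
  #2 pop 1: in={} → {0,2} (was {2}); enqueue []
  #3 pop 2: in={} → {} (no change)
  #4 pop 3: in={0,1,2} → {0,1,2} (was {}); enqueue [1,2]
  #5 pop 4: in={0,1,2} → {0,1,2} (was {}); enqueue [0]
  #6 pop 5: in={1,2} → {1,2} (no change)
  #7 pop 6: in={0,1,2} → {0,1,2} (was {1,2}); enqueue [3,4,5]
  #8 pop 1: in={0,1,2} → {0,2} (no change)
  #9 pop 2: in={0,1,2} → {0,1} (was {}); enqueue []
  #10 pop 0: in={0,1,2} → {0,1,2} (no change)
  #11 pop 3: in={0,1,2} → {0,1,2} (no change)
  #12 pop 4: in={0,1,2} → {0,1,2} (no change)
  #13 pop 5: in={0,1,2} → {0,1,2} (was {1,2}); enqueue [3]
  #14 pop 3: in={0,1,2} → {0,1,2} (no change)

Fixpoint:
  val[0] = {0,1,2}
  val[1] = {0,2}
  val[2] = {0,1}
  val[3] = {0,1,2}
  val[4] = {0,1,2}
  val[5] = {0,1,2}
  val[6] = {0,1,2}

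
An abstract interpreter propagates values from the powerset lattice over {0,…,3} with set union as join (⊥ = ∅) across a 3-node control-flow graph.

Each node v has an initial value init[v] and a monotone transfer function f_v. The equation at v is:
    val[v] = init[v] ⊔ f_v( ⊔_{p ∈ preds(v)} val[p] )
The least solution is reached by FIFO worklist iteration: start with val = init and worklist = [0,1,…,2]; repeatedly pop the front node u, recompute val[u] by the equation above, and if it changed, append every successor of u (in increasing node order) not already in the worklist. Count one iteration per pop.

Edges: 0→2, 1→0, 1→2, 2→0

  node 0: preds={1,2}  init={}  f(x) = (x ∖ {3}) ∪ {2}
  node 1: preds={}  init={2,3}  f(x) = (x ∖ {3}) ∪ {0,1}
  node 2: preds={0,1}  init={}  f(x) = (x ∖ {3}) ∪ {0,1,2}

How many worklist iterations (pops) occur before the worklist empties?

Trace (5 dequeues):
  [1] u=0 | in {2,3} | out {2} | prev {} | push {}
  [2] u=1 | in {} | out {0,1,2,3} | prev {2,3} | push {0}
  [3] u=2 | in {0,1,2,3} | out {0,1,2} | prev {} | push {}
  [4] u=0 | in {0,1,2,3} | out {0,1,2} | prev {2} | push {2}
  [5] u=2 | in {0,1,2,3} | out {0,1,2} | ==

Converged values:
  [0] {0,1,2}
  [1] {0,1,2,3}
  [2] {0,1,2}

5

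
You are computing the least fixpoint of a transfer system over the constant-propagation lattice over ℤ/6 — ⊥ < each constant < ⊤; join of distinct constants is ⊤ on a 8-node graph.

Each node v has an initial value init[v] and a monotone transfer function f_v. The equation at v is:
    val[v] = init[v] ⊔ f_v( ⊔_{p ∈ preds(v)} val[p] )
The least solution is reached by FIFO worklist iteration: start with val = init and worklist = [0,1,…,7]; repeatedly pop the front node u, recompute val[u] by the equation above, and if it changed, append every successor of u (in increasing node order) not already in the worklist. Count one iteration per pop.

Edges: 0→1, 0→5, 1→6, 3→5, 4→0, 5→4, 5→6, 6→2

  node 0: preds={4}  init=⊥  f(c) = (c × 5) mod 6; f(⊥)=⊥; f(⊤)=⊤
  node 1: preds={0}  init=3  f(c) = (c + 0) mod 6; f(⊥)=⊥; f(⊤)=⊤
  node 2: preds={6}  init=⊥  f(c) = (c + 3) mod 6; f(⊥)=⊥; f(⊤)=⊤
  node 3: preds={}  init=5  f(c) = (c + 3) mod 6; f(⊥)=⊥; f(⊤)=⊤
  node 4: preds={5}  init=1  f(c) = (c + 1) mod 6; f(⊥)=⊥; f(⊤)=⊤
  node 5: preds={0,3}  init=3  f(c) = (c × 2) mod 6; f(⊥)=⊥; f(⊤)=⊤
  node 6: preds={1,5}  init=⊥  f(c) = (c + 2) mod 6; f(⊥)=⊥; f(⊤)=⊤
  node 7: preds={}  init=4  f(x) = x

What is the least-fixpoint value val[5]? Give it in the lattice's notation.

Trace (13 dequeues):
  [1] u=0 | in 1 | out 5 | prev ⊥ | push {}
  [2] u=1 | in 5 | out ⊤ | prev 3 | push {}
  [3] u=2 | in ⊥ | out ⊥ | ==
  [4] u=3 | in ⊥ | out 5 | ==
  [5] u=4 | in 3 | out ⊤ | prev 1 | push {0}
  [6] u=5 | in 5 | out ⊤ | prev 3 | push {4}
  [7] u=6 | in ⊤ | out ⊤ | prev ⊥ | push {2}
  [8] u=7 | in ⊥ | out 4 | ==
  [9] u=0 | in ⊤ | out ⊤ | prev 5 | push {1,5}
  [10] u=4 | in ⊤ | out ⊤ | ==
  [11] u=2 | in ⊤ | out ⊤ | prev ⊥ | push {}
  [12] u=1 | in ⊤ | out ⊤ | ==
  [13] u=5 | in ⊤ | out ⊤ | ==

Converged values:
  [0] ⊤
  [1] ⊤
  [2] ⊤
  [3] 5
  [4] ⊤
  [5] ⊤
  [6] ⊤
  [7] 4

⊤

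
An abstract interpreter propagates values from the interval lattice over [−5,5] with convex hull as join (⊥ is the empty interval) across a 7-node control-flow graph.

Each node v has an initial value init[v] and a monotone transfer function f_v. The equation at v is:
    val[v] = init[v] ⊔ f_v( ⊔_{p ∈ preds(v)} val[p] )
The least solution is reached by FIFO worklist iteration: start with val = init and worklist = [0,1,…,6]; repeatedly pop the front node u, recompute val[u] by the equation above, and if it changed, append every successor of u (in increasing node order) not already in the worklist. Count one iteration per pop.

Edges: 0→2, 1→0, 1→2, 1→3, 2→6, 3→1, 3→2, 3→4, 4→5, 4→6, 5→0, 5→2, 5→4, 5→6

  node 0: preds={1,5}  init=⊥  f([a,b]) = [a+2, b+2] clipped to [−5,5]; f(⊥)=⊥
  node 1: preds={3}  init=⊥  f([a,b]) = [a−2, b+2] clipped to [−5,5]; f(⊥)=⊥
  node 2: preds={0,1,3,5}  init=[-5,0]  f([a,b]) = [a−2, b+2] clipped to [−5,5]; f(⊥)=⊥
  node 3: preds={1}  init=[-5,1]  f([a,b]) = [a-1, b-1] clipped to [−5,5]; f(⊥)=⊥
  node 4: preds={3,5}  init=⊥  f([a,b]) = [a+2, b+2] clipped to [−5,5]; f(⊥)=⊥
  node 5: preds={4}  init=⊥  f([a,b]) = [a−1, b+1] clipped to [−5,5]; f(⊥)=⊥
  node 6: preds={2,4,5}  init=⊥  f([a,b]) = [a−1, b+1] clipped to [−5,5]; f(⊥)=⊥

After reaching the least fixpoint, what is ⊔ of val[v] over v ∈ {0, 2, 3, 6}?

Iteration log — 23 steps:
  step 1. node 0  ⊔preds=⊥  new=⊥  stable
  step 2. node 1  ⊔preds=[-5,1]  new=[-5,3]  old=⊥  +wl: 0
  step 3. node 2  ⊔preds=[-5,3]  new=[-5,5]  old=[-5,0]  +wl: 
  step 4. node 3  ⊔preds=[-5,3]  new=[-5,2]  old=[-5,1]  +wl: 1,2
  step 5. node 4  ⊔preds=[-5,2]  new=[-3,4]  old=⊥  +wl: 
  step 6. node 5  ⊔preds=[-3,4]  new=[-4,5]  old=⊥  +wl: 4
  step 7. node 6  ⊔preds=[-5,5]  new=[-5,5]  old=⊥  +wl: 
  step 8. node 0  ⊔preds=[-5,5]  new=[-3,5]  old=⊥  +wl: 
  step 9. node 1  ⊔preds=[-5,2]  new=[-5,4]  old=[-5,3]  +wl: 0,3
  step 10. node 2  ⊔preds=[-5,5]  new=[-5,5]  stable
  step 11. node 4  ⊔preds=[-5,5]  new=[-3,5]  old=[-3,4]  +wl: 5,6
  step 12. node 0  ⊔preds=[-5,5]  new=[-3,5]  stable
  step 13. node 3  ⊔preds=[-5,4]  new=[-5,3]  old=[-5,2]  +wl: 1,2,4
  step 14. node 5  ⊔preds=[-3,5]  new=[-4,5]  stable
  step 15. node 6  ⊔preds=[-5,5]  new=[-5,5]  stable
  step 16. node 1  ⊔preds=[-5,3]  new=[-5,5]  old=[-5,4]  +wl: 0,3
  step 17. node 2  ⊔preds=[-5,5]  new=[-5,5]  stable
  step 18. node 4  ⊔preds=[-5,5]  new=[-3,5]  stable
  step 19. node 0  ⊔preds=[-5,5]  new=[-3,5]  stable
  step 20. node 3  ⊔preds=[-5,5]  new=[-5,4]  old=[-5,3]  +wl: 1,2,4
  step 21. node 1  ⊔preds=[-5,4]  new=[-5,5]  stable
  step 22. node 2  ⊔preds=[-5,5]  new=[-5,5]  stable
  step 23. node 4  ⊔preds=[-5,5]  new=[-3,5]  stable

Least fixpoint reached:
  node 0: [-3,5]
  node 1: [-5,5]
  node 2: [-5,5]
  node 3: [-5,4]
  node 4: [-3,5]
  node 5: [-4,5]
  node 6: [-5,5]

[-5,5]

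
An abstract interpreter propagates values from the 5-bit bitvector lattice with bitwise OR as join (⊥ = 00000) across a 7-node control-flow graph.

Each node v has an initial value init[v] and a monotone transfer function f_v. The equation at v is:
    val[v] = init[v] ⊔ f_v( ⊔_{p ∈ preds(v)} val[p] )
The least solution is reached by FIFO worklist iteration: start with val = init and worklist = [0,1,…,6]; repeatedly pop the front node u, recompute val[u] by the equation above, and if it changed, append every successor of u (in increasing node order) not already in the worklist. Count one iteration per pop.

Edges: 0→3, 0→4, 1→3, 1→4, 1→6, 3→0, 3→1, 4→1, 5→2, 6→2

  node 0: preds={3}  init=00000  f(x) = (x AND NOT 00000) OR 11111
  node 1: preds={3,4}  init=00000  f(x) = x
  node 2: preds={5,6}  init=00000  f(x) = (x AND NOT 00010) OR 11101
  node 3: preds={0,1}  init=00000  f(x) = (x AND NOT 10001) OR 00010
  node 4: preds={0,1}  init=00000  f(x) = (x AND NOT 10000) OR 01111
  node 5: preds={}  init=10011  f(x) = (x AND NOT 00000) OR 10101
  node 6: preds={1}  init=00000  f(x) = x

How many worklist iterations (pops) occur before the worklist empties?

Iteration log — 14 steps:
  step 1. node 0  ⊔preds=00000  new=11111  old=00000  +wl: 
  step 2. node 1  ⊔preds=00000  new=00000  stable
  step 3. node 2  ⊔preds=10011  new=11101  old=00000  +wl: 
  step 4. node 3  ⊔preds=11111  new=01110  old=00000  +wl: 0,1
  step 5. node 4  ⊔preds=11111  new=01111  old=00000  +wl: 
  step 6. node 5  ⊔preds=00000  new=10111  old=10011  +wl: 2
  step 7. node 6  ⊔preds=00000  new=00000  stable
  step 8. node 0  ⊔preds=01110  new=11111  stable
  step 9. node 1  ⊔preds=01111  new=01111  old=00000  +wl: 3,4,6
  step 10. node 2  ⊔preds=10111  new=11101  stable
  step 11. node 3  ⊔preds=11111  new=01110  stable
  step 12. node 4  ⊔preds=11111  new=01111  stable
  step 13. node 6  ⊔preds=01111  new=01111  old=00000  +wl: 2
  step 14. node 2  ⊔preds=11111  new=11101  stable

Least fixpoint reached:
  node 0: 11111
  node 1: 01111
  node 2: 11101
  node 3: 01110
  node 4: 01111
  node 5: 10111
  node 6: 01111

14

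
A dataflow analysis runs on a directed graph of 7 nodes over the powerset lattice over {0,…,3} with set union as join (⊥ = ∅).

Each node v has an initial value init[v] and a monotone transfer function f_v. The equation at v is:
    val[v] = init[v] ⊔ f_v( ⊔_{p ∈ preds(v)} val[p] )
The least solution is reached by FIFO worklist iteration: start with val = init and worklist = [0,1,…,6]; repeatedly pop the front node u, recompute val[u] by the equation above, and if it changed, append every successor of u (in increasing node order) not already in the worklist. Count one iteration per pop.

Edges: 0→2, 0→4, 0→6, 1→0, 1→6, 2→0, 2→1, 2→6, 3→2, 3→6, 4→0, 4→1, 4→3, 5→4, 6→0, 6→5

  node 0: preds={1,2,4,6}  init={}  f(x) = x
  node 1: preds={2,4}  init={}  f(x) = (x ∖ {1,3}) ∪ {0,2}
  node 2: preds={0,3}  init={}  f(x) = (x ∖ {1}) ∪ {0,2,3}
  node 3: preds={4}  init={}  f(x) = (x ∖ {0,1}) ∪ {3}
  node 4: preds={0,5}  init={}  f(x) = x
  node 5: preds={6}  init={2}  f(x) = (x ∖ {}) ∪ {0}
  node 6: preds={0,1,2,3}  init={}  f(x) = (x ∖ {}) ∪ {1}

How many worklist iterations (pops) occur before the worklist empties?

Trace (19 dequeues):
  [1] u=0 | in {} | out {} | ==
  [2] u=1 | in {} | out {0,2} | prev {} | push {0}
  [3] u=2 | in {} | out {0,2,3} | prev {} | push {1}
  [4] u=3 | in {} | out {3} | prev {} | push {2}
  [5] u=4 | in {2} | out {2} | prev {} | push {3}
  [6] u=5 | in {} | out {0,2} | prev {2} | push {4}
  [7] u=6 | in {0,2,3} | out {0,1,2,3} | prev {} | push {5}
  [8] u=0 | in {0,1,2,3} | out {0,1,2,3} | prev {} | push {6}
  [9] u=1 | in {0,2,3} | out {0,2} | ==
  [10] u=2 | in {0,1,2,3} | out {0,2,3} | ==
  [11] u=3 | in {2} | out {2,3} | prev {3} | push {2}
  [12] u=4 | in {0,1,2,3} | out {0,1,2,3} | prev {2} | push {0,1,3}
  [13] u=5 | in {0,1,2,3} | out {0,1,2,3} | prev {0,2} | push {4}
  [14] u=6 | in {0,1,2,3} | out {0,1,2,3} | ==
  [15] u=2 | in {0,1,2,3} | out {0,2,3} | ==
  [16] u=0 | in {0,1,2,3} | out {0,1,2,3} | ==
  [17] u=1 | in {0,1,2,3} | out {0,2} | ==
  [18] u=3 | in {0,1,2,3} | out {2,3} | ==
  [19] u=4 | in {0,1,2,3} | out {0,1,2,3} | ==

Converged values:
  [0] {0,1,2,3}
  [1] {0,2}
  [2] {0,2,3}
  [3] {2,3}
  [4] {0,1,2,3}
  [5] {0,1,2,3}
  [6] {0,1,2,3}

19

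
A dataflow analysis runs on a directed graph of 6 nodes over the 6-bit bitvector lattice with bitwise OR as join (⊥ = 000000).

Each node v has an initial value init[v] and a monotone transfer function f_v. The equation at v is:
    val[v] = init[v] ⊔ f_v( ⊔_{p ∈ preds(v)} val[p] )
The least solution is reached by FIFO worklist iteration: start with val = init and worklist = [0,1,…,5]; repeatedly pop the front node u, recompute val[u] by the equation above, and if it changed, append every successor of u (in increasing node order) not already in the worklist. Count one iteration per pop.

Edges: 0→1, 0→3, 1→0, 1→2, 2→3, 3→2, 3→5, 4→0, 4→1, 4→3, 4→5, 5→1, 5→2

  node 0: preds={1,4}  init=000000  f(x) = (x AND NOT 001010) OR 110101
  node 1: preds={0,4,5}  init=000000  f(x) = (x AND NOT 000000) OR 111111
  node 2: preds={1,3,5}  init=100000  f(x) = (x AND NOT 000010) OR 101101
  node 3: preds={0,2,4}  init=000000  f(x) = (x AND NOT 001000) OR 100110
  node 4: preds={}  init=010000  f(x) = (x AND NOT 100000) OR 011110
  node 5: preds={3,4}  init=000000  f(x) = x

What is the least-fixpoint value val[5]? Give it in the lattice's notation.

111111

Trace (10 dequeues):
  [1] u=0 | in 010000 | out 110101 | prev 000000 | push {}
  [2] u=1 | in 110101 | out 111111 | prev 000000 | push {0}
  [3] u=2 | in 111111 | out 111101 | prev 100000 | push {}
  [4] u=3 | in 111101 | out 110111 | prev 000000 | push {2}
  [5] u=4 | in 000000 | out 011110 | prev 010000 | push {1,3}
  [6] u=5 | in 111111 | out 111111 | prev 000000 | push {}
  [7] u=0 | in 111111 | out 110101 | ==
  [8] u=2 | in 111111 | out 111101 | ==
  [9] u=1 | in 111111 | out 111111 | ==
  [10] u=3 | in 111111 | out 110111 | ==

Converged values:
  [0] 110101
  [1] 111111
  [2] 111101
  [3] 110111
  [4] 011110
  [5] 111111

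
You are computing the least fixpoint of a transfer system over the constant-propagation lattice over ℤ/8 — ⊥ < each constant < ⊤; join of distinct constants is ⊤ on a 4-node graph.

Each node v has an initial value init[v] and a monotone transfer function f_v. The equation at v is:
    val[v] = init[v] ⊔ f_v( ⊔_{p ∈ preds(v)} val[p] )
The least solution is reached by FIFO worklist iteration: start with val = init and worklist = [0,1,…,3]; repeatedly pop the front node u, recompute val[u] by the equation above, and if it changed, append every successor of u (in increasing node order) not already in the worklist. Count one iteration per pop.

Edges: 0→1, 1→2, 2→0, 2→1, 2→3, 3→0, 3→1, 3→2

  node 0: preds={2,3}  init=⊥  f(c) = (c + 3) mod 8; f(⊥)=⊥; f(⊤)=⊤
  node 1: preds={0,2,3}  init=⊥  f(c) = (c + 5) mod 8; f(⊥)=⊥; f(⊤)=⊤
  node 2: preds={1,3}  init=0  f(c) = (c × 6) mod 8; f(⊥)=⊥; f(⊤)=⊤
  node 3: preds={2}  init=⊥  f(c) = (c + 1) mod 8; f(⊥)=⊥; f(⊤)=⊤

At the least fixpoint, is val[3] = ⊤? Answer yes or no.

Worklist (7 pops):
  #1 pop 0: in=0 → 3 (was ⊥); enqueue []
  #2 pop 1: in=⊤ → ⊤ (was ⊥); enqueue []
  #3 pop 2: in=⊤ → ⊤ (was 0); enqueue [0,1]
  #4 pop 3: in=⊤ → ⊤ (was ⊥); enqueue [2]
  #5 pop 0: in=⊤ → ⊤ (was 3); enqueue []
  #6 pop 1: in=⊤ → ⊤ (no change)
  #7 pop 2: in=⊤ → ⊤ (no change)

Fixpoint:
  val[0] = ⊤
  val[1] = ⊤
  val[2] = ⊤
  val[3] = ⊤

yes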